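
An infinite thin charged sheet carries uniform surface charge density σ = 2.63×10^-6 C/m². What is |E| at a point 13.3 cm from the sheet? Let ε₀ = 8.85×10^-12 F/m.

Choose a cylindrical pillbox piercing the sheet, end faces (area A) parallel to it.
Only the two end caps contribute flux: Φ = 2EA. With Q_enc = σA, Gauss's law gives E = |σ|/(2ε₀).
E = |σ|/(2ε₀) = (2.63×10^-6)/(2·8.85×10^-12) = 1.49×10^5 N/C.

|E| ≈ 1.49×10^5 V/m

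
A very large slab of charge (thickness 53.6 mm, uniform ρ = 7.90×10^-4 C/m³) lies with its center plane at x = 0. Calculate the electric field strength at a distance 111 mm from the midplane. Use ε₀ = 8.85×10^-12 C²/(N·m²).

The point |x| = 111 mm lies outside the slab (half-thickness 0.0268 m). A symmetric pillbox spanning the full slab encloses Q_enc = ρ·d·A.
Flux = 2EA ⇒ E = |ρ|d/(2ε₀), independent of distance outside.
E = (7.90×10^-4)(0.0536)/(2·8.85×10^-12) = 2.39×10^6 N/C.

2.39e6 N/C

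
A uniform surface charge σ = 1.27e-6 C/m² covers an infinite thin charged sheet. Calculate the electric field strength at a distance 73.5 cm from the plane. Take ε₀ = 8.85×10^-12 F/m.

The symmetry is planar: E is normal to the sheet and the same magnitude on both sides. Take a pillbox straddling the sheet with end-cap area A.
Only the two end caps contribute flux: Φ = 2EA. With Q_enc = σA, Gauss's law gives E = |σ|/(2ε₀).
E = |σ|/(2ε₀) = (1.27×10^-6)/(2·8.85×10^-12) = 7.18×10^4 N/C.

7.18×10^4 N/C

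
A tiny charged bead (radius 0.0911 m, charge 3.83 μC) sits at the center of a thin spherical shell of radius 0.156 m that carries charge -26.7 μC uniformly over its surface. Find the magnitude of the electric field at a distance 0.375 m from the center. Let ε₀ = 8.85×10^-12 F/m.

Symmetry ⇒ E = E(r) r̂. Gaussian sphere of radius r = 0.375 m (r > 0.156 m, enclosing both).
Q_enc = (3.83 μC) + (-26.7 μC) = -2.287×10^-5 C.
Applying ∮E·dA = Q_enc/ε₀ with Φ = E(4πr²):
E = |Q_enc|/(4πε₀r²) = (2.287e-5)/(4π·8.85×10^-12·(0.375)²) = 1.46×10^6 N/C.

1.46e6 N/C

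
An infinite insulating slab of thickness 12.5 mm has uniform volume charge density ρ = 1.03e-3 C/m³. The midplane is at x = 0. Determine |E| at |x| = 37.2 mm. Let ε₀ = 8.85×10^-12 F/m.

E ≈ 7.27e5 N/C

The point |x| = 37.2 mm lies outside the slab (half-thickness 0.00625 m). A symmetric pillbox spanning the full slab encloses Q_enc = ρ·d·A.
Flux = 2EA ⇒ E = |ρ|d/(2ε₀), independent of distance outside.
E = (1.03e-3)(0.0125)/(2·8.85×10^-12) = 7.27×10^5 N/C.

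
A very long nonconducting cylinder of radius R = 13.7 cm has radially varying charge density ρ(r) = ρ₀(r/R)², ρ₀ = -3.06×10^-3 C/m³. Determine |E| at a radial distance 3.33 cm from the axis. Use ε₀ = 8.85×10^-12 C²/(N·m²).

|E| = 1.70e5 N/C

By cylindrical symmetry E is radial; use a coaxial Gaussian cylinder of radius 3.33 cm and length L (r < R).
Integrating ρ over the cross-section to radius r: λ_enc = (2πρ₀/R²) ∫₀^r r'^3 dr' = 2πρ₀ r^4/(4·R²) = -3.149×10^-7 C/m.
Applying ∮E·dA = Q_enc/ε₀ with the end caps contributing no flux:
E = |λ_enc|/(2πε₀r) = (3.149×10^-7)/(2π·8.85×10^-12·0.0333) = 1.70e5 N/C.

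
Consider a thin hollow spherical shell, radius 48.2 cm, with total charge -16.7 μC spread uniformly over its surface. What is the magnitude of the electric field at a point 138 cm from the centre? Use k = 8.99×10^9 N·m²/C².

|E| ≈ 7.88e4 V/m

Take a concentric spherical Gaussian surface of radius r = 138 cm (r > 48.2 cm).
The entire shell is enclosed: Q_enc = -1.67×10^-5 C.
Applying ∮E·dA = Q_enc/ε₀ with Φ = E(4πr²):
E = k|Q_enc|/r² = (8.99×10^9)(1.67×10^-5)/(1.38)² = 7.88e4 N/C.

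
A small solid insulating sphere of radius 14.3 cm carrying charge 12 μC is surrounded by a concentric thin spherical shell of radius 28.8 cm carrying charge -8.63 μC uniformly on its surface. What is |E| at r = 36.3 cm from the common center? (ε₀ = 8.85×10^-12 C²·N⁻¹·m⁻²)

Take a concentric spherical Gaussian surface of radius r = 36.3 cm (r > 28.8 cm, enclosing both).
Q_enc = (12 μC) + (-8.63 μC) = 3.37×10^-6 C.
Since E is radial and uniform over the Gaussian sphere, Φ = E·4πr² = Q_enc/ε₀.
E = |Q_enc|/(4πε₀r²) = (3.37e-6)/(4π·8.85×10^-12·(0.363)²) = 2.30×10^5 N/C.

E = 2.30×10^5 N/C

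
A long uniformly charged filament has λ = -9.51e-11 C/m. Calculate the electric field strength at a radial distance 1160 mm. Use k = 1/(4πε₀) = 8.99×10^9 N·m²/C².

|E| = 1.47 N/C

Take a coaxial cylindrical Gaussian surface of radius r = 1160 mm and length L.
Q_enc = λL, so λ_enc = -9.51×10^-11 C/m.
Since E is radial and uniform over the curved surface, Φ = E·2πrL = Q_enc/ε₀ = λ_enc L/ε₀.
E = 2k|λ_enc|/r = 2(8.99×10^9)(9.51e-11)/(1.16) = 1.47 N/C.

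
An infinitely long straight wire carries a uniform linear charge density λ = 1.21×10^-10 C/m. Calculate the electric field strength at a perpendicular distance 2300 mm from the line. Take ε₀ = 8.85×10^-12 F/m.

0.946 V/m

Choose a coaxial cylinder of radius r = 2300 mm (arbitrary length L) as the Gaussian surface.
Q_enc = λL, so λ_enc = 1.21e-10 C/m.
By Gauss's law (flux through the curved wall only), E·2πrL = λ_enc L/ε₀.
E = |λ_enc|/(2πε₀r) = (1.21e-10)/(2π·8.85×10^-12·2.3) = 0.946 N/C.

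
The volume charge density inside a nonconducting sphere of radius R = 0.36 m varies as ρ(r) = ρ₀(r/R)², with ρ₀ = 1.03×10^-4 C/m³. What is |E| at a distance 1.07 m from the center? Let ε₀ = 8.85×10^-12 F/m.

9.49×10^4 N/C

Use a concentric Gaussian sphere at r = 1.07 m (r > R, all charge enclosed).
Q_enc = 4π ∫₀^R ρ₀(r'/R)^2 r'² dr' = 4πρ₀R³/5 = 1.208×10^-5 C.
Gauss's law: E·4πr² = Q_enc/ε₀.
E = |Q_enc|/(4πε₀r²) = (1.208e-5)/(4π·8.85×10^-12·(1.07)²) = 9.49e4 N/C.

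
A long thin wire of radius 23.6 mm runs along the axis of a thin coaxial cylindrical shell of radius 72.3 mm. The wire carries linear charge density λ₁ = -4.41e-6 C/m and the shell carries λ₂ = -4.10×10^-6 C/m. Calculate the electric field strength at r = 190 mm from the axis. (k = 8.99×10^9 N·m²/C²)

E = 8.05×10^5 N/C

Take a coaxial cylindrical Gaussian surface of radius r = 190 mm and length L (r > 72.3 mm, enclosing both).
λ_enc = λ₁ + λ₂ = (-4.41e-6) + (-4.10×10^-6) = -8.51e-6 C/m.
Since E is radial and uniform over the curved surface, Φ = E·2πrL = Q_enc/ε₀ = λ_enc L/ε₀.
E = 2k|λ_enc|/r = 2(8.99×10^9)(8.51×10^-6)/(0.19) = 8.05×10^5 N/C.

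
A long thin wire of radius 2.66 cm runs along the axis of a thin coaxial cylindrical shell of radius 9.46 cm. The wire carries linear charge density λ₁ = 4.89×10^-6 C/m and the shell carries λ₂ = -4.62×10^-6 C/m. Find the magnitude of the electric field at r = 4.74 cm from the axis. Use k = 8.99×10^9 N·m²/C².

E = 1.85×10^6 N/C

Coaxial Gaussian cylinder, radius r = 4.74 cm, length L (between the conductors, 2.66 cm < r < 9.46 cm).
The shell at 9.46 cm lies outside the Gaussian surface, so λ_enc = λ₁ = 4.89e-6 C/m.
Since E is radial and uniform over the curved surface, Φ = E·2πrL = Q_enc/ε₀ = λ_enc L/ε₀.
E = 2k|λ_enc|/r = 2(8.99×10^9)(4.89×10^-6)/(0.0474) = 1.85×10^6 N/C.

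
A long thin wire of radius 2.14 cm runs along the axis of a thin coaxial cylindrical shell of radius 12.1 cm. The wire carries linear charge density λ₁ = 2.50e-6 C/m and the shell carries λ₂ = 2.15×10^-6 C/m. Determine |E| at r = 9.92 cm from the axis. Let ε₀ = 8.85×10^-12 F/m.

|E| = 4.53×10^5 V/m

Coaxial Gaussian cylinder, radius r = 9.92 cm, length L (between the conductors, 2.14 cm < r < 12.1 cm).
Only the inner wire is enclosed; the outer shell contributes nothing inside itself. λ_enc = λ₁ = 2.50×10^-6 C/m.
Applying ∮E·dA = Q_enc/ε₀ with the end caps contributing no flux:
E = |λ_enc|/(2πε₀r) = (2.50e-6)/(2π·8.85×10^-12·0.0992) = 4.53×10^5 N/C.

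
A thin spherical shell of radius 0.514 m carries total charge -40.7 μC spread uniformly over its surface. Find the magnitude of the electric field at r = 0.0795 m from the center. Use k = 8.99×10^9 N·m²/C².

Use a concentric Gaussian sphere at r = 0.0795 m (inside the shell, r < 0.514 m).
No charge lies within this surface, so Q_enc = 0 and Gauss's law gives E·4πr² = 0 ⇒ E = 0.

|E| = 0 N/C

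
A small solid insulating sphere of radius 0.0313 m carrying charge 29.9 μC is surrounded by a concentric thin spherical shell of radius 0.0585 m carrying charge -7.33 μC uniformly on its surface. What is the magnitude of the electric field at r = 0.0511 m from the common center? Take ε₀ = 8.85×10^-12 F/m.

By spherical symmetry E is radial; choose a Gaussian sphere of radius r = 0.0511 m (between the bodies, 0.0313 m < r < 0.0585 m).
The shell at 0.0585 m lies outside the Gaussian surface, so Q_enc = 29.9 μC = 2.99×10^-5 C.
Applying ∮E·dA = Q_enc/ε₀ with Φ = E(4πr²):
E = |Q_enc|/(4πε₀r²) = (2.99e-5)/(4π·8.85×10^-12·(0.0511)²) = 1.03e8 N/C.

E = 1.03e8 N/C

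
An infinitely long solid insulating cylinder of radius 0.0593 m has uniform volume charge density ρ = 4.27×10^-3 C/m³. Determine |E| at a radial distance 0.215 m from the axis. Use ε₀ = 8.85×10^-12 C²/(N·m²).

Take a coaxial cylindrical Gaussian surface of radius r = 0.215 m and length L (r > 0.0593 m, full cross-section enclosed).
λ_enc = ρ·πR² = (4.27×10^-3)π(0.0593)² = 4.717e-5 C/m.
Since E is radial and uniform over the curved surface, Φ = E·2πrL = Q_enc/ε₀ = λ_enc L/ε₀.
E = |λ_enc|/(2πε₀r) = (4.717×10^-5)/(2π·8.85×10^-12·0.215) = 3.95×10^6 N/C.

3.95×10^6 N/C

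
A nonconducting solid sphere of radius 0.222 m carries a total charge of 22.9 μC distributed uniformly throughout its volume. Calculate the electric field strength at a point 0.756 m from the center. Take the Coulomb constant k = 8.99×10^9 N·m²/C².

Symmetry ⇒ E = E(r) r̂. Gaussian sphere of radius r = 0.756 m (r > R, so the entire charge is enclosed).
Q_enc = 22.9 μC = 2.29e-5 C.
Applying ∮E·dA = Q_enc/ε₀ with Φ = E(4πr²):
E = k|Q_enc|/r² = (8.99×10^9)(2.29×10^-5)/(0.756)² = 3.60×10^5 N/C.

E = 3.60e5 N/C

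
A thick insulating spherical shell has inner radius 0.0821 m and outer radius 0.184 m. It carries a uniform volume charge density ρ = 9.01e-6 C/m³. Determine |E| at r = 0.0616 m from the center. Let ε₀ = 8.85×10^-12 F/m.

|E| = 0 N/C

Take a concentric spherical Gaussian surface of radius r = 0.0616 m (r < 0.0821 m, inside the empty cavity).
Q_enc = 0 (all charge lies at larger r); Gauss's law gives E = 0.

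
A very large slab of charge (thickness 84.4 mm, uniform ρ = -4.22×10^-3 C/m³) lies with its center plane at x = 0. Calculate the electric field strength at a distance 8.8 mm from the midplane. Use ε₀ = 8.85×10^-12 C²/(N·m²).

By symmetry E is perpendicular to the slab. A Gaussian pillbox from −8.8 mm to +8.8 mm (face area A) lies entirely within the slab.
Q_enc = ρ·(2x)·A and flux = 2EA, so 2EA = 2ρxA/ε₀ ⇒ E = |ρ|x/ε₀.
E = (4.22×10^-3)(0.0088)/(8.85×10^-12) = 4.20×10^6 N/C.

4.20×10^6 N/C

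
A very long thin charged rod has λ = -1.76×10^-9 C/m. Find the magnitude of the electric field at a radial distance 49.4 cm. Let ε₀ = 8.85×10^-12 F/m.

By cylindrical symmetry E is radial; use a coaxial Gaussian cylinder of radius 49.4 cm and length L.
Q_enc = λL, so λ_enc = -1.76×10^-9 C/m.
Since E is radial and uniform over the curved surface, Φ = E·2πrL = Q_enc/ε₀ = λ_enc L/ε₀.
E = |λ_enc|/(2πε₀r) = (1.76×10^-9)/(2π·8.85×10^-12·0.494) = 64.1 N/C.

|E| ≈ 64.1 N/C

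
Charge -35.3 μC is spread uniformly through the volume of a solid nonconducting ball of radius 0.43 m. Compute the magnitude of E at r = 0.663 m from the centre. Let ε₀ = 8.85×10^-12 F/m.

Take a concentric spherical Gaussian surface of radius r = 0.663 m (r > R, so the entire charge is enclosed).
Q_enc = -35.3 μC = -3.53×10^-5 C.
By Gauss's law, ∮E·dA = E·4πr² = Q_enc/ε₀.
E = |Q_enc|/(4πε₀r²) = (3.53×10^-5)/(4π·8.85×10^-12·(0.663)²) = 7.22×10^5 N/C.

|E| ≈ 7.22e5 N/C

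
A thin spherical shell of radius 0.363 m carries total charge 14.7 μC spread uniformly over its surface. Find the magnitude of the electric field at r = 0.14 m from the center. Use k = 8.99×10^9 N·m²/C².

By spherical symmetry E is radial; choose a Gaussian sphere of radius r = 0.14 m (inside the shell, r < 0.363 m).
No charge lies within this surface, so Q_enc = 0 and Gauss's law gives E·4πr² = 0 ⇒ E = 0.

E = 0 (no enclosed charge)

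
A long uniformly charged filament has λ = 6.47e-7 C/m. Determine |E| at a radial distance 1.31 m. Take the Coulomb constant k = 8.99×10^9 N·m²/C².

Choose a coaxial cylinder of radius r = 1.31 m (arbitrary length L) as the Gaussian surface.
Q_enc = λL, so λ_enc = 6.47×10^-7 C/m.
Gauss's law: E·2πrL = λ_enc L/ε₀.
E = 2k|λ_enc|/r = 2(8.99×10^9)(6.47×10^-7)/(1.31) = 8.88×10^3 N/C.

|E| = 8.88×10^3 N/C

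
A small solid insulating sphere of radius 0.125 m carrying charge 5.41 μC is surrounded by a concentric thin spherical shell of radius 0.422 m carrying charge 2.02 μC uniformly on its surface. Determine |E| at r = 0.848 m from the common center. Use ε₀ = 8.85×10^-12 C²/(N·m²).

|E| ≈ 9.29×10^4 V/m

Symmetry ⇒ E = E(r) r̂. Gaussian sphere of radius r = 0.848 m (r > 0.422 m, enclosing both).
Q_enc = (5.41 μC) + (2.02 μC) = 7.43×10^-6 C.
Applying ∮E·dA = Q_enc/ε₀ with Φ = E(4πr²):
E = |Q_enc|/(4πε₀r²) = (7.43×10^-6)/(4π·8.85×10^-12·(0.848)²) = 9.29×10^4 N/C.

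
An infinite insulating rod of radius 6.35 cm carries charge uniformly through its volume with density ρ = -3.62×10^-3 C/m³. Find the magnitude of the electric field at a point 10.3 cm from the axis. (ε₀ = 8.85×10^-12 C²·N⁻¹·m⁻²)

By cylindrical symmetry E is radial; use a coaxial Gaussian cylinder of radius 10.3 cm and length L (r > 6.35 cm, full cross-section enclosed).
λ_enc = ρ·πR² = (-3.62e-3)π(0.0635)² = -4.586×10^-5 C/m.
Since E is radial and uniform over the curved surface, Φ = E·2πrL = Q_enc/ε₀ = λ_enc L/ε₀.
E = |λ_enc|/(2πε₀r) = (4.586×10^-5)/(2π·8.85×10^-12·0.103) = 8.01e6 N/C.

E = 8.01×10^6 N/C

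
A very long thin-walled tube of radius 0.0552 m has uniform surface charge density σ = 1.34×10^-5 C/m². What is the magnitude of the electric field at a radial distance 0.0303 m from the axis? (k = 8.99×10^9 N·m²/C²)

E = 0

Take a coaxial cylindrical Gaussian surface of radius r = 0.0303 m and length L (r < 0.0552 m, inside the shell).
All the surface charge lies outside this cylinder: Q_enc = 0, hence E = 0.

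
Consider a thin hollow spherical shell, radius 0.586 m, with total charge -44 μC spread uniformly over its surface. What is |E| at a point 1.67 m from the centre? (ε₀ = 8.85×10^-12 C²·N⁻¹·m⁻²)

1.42e5 N/C

Take a concentric spherical Gaussian surface of radius r = 1.67 m (r > 0.586 m).
The entire shell is enclosed: Q_enc = -4.40×10^-5 C.
By Gauss's law, ∮E·dA = E·4πr² = Q_enc/ε₀.
E = |Q_enc|/(4πε₀r²) = (4.40e-5)/(4π·8.85×10^-12·(1.67)²) = 1.42e5 N/C.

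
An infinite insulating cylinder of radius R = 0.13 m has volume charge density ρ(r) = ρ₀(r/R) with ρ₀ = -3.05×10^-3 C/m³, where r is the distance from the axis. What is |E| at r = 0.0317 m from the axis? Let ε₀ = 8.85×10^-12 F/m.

Coaxial Gaussian cylinder, radius r = 0.0317 m, length L (r < R).
Integrating ρ over the cross-section to radius r: λ_enc = (2πρ₀/R) ∫₀^r r'^2 dr' = 2πρ₀ r^3/(3·R) = -1.565×10^-6 C/m.
Since E is radial and uniform over the curved surface, Φ = E·2πrL = Q_enc/ε₀ = λ_enc L/ε₀.
E = |λ_enc|/(2πε₀r) = (1.565×10^-6)/(2π·8.85×10^-12·0.0317) = 8.88×10^5 N/C.

E = 8.88e5 N/C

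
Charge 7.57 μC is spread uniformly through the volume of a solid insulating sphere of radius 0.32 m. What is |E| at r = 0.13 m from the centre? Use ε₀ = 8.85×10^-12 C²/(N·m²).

Take a concentric spherical Gaussian surface of radius r = 0.13 m (r < R).
Only the charge within r is enclosed: Q_enc = Q·(r/R)³ = (7.57 μC)·(0.13 m/0.32 m)³ = 5.075×10^-7 C.
Since E is radial and uniform over the Gaussian sphere, Φ = E·4πr² = Q_enc/ε₀.
E = |Q_enc|/(4πε₀r²) = (5.075×10^-7)/(4π·8.85×10^-12·(0.13)²) = 2.70e5 N/C.

|E| ≈ 2.70×10^5 V/m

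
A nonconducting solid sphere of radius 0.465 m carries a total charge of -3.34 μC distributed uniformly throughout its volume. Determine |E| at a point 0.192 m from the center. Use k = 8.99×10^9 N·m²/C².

Symmetry ⇒ E = E(r) r̂. Gaussian sphere of radius r = 0.192 m (r < R).
Only the charge within r is enclosed: Q_enc = Q·(r/R)³ = (-3.34 μC)·(0.192 m/0.465 m)³ = -2.351×10^-7 C.
Gauss's law: E·4πr² = Q_enc/ε₀.
E = k|Q_enc|/r² = (8.99×10^9)(2.351e-7)/(0.192)² = 5.73×10^4 N/C.

E ≈ 5.73e4 V/m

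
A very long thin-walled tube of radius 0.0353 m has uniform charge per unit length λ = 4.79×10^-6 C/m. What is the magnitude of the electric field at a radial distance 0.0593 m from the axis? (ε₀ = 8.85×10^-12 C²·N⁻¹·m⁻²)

1.45×10^6 V/m

Choose a coaxial cylinder of radius r = 0.0593 m (arbitrary length L) as the Gaussian surface (r > 0.0353 m).
The full line charge is enclosed: λ_enc = 4.79×10^-6 C/m.
Applying ∮E·dA = Q_enc/ε₀ with the end caps contributing no flux:
E = |λ_enc|/(2πε₀r) = (4.79×10^-6)/(2π·8.85×10^-12·0.0593) = 1.45×10^6 N/C.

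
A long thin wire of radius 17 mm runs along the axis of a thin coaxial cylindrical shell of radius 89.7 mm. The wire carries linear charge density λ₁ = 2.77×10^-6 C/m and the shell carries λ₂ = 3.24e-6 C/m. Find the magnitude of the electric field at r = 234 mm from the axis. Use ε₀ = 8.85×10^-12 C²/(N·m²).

|E| ≈ 4.62e5 N/C

Take a coaxial cylindrical Gaussian surface of radius r = 234 mm and length L (r > 89.7 mm, enclosing both).
λ_enc = λ₁ + λ₂ = (2.77e-6) + (3.24×10^-6) = 6.01e-6 C/m.
By Gauss's law (flux through the curved wall only), E·2πrL = λ_enc L/ε₀.
E = |λ_enc|/(2πε₀r) = (6.01e-6)/(2π·8.85×10^-12·0.234) = 4.62×10^5 N/C.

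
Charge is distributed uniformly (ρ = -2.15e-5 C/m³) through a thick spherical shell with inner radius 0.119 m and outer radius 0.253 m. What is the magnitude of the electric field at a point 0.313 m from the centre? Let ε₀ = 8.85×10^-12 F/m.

Take a concentric spherical Gaussian surface of radius r = 0.313 m (r > 0.253 m, enclosing the whole shell).
Q_enc = ρ·(4π/3)(b³ − a³) = (-2.15×10^-5)·(4π/3)·((0.253)³ − (0.119)³) = -1.307e-6 C.
By Gauss's law, ∮E·dA = E·4πr² = Q_enc/ε₀.
E = |Q_enc|/(4πε₀r²) = (1.307×10^-6)/(4π·8.85×10^-12·(0.313)²) = 1.20×10^5 N/C.

E ≈ 1.20×10^5 N/C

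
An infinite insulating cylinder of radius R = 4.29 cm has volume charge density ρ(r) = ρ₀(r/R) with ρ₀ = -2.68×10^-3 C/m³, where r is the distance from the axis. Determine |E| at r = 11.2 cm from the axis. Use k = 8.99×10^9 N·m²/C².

Take a coaxial cylindrical Gaussian surface of radius r = 11.2 cm and length L (r > R, full charge per length enclosed).
λ_enc = 2π ∫₀^R ρ₀(r'/R)^1 r' dr' = 2πρ₀R²/3 = -1.033e-5 C/m.
By Gauss's law (flux through the curved wall only), E·2πrL = λ_enc L/ε₀.
E = 2k|λ_enc|/r = 2(8.99×10^9)(1.033×10^-5)/(0.112) = 1.66×10^6 N/C.

E ≈ 1.66e6 N/C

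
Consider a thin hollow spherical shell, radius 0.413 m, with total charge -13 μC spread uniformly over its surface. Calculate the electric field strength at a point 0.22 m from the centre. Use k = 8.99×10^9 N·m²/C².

E = 0 (no enclosed charge)

Take a concentric spherical Gaussian surface of radius r = 0.22 m (inside the shell, r < 0.413 m).
No charge lies within this surface, so Q_enc = 0 and Gauss's law gives E·4πr² = 0 ⇒ E = 0.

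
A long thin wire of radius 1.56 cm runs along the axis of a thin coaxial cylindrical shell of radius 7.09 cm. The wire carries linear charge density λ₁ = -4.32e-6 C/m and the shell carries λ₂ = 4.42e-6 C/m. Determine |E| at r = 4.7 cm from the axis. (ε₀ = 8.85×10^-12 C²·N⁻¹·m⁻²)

|E| ≈ 1.65e6 N/C

Choose a coaxial cylinder of radius r = 4.7 cm (arbitrary length L) as the Gaussian surface (between the conductors, 1.56 cm < r < 7.09 cm).
Only the inner wire is enclosed; the outer shell contributes nothing inside itself. λ_enc = λ₁ = -4.32×10^-6 C/m.
By Gauss's law (flux through the curved wall only), E·2πrL = λ_enc L/ε₀.
E = |λ_enc|/(2πε₀r) = (4.32×10^-6)/(2π·8.85×10^-12·0.047) = 1.65e6 N/C.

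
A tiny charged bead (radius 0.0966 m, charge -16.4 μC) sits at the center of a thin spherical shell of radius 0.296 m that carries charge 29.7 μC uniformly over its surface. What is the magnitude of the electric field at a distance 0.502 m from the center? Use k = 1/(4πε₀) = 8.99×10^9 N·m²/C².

E ≈ 4.74e5 N/C

By spherical symmetry E is radial; choose a Gaussian sphere of radius r = 0.502 m (r > 0.296 m, enclosing both).
Q_enc = (-16.4 μC) + (29.7 μC) = 1.33×10^-5 C.
Applying ∮E·dA = Q_enc/ε₀ with Φ = E(4πr²):
E = k|Q_enc|/r² = (8.99×10^9)(1.33×10^-5)/(0.502)² = 4.74×10^5 N/C.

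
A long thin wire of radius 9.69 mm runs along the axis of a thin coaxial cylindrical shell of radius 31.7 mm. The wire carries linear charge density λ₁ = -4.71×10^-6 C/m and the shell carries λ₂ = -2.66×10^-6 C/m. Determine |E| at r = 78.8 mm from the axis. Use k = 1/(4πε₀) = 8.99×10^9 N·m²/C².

Take a coaxial cylindrical Gaussian surface of radius r = 78.8 mm and length L (r > 31.7 mm, enclosing both).
λ_enc = λ₁ + λ₂ = (-4.71e-6) + (-2.66e-6) = -7.37×10^-6 C/m.
Applying ∮E·dA = Q_enc/ε₀ with the end caps contributing no flux:
E = 2k|λ_enc|/r = 2(8.99×10^9)(7.37×10^-6)/(0.0788) = 1.68×10^6 N/C.

E = 1.68×10^6 N/C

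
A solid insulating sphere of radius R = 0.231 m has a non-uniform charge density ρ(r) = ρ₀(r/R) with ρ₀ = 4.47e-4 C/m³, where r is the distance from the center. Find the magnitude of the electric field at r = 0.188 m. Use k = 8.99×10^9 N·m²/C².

|E| ≈ 1.93×10^6 N/C

By spherical symmetry E is radial; choose a Gaussian sphere of radius r = 0.188 m (r < R).
Q_enc = ∫₀^r ρ(r')·4πr'² dr' = (4πρ₀/R) ∫₀^r r'^3 dr' = 4πρ₀ r^4/(4·R) = 7.594×10^-6 C.
Applying ∮E·dA = Q_enc/ε₀ with Φ = E(4πr²):
E = k|Q_enc|/r² = (8.99×10^9)(7.594×10^-6)/(0.188)² = 1.93×10^6 N/C.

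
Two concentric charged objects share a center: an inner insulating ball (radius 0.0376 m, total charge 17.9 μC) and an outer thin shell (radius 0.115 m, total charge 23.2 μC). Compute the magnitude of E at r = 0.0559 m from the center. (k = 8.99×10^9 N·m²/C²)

By spherical symmetry E is radial; choose a Gaussian sphere of radius r = 0.0559 m (between the bodies, 0.0376 m < r < 0.115 m).
Only the inner charge is enclosed; the outer shell contributes nothing inside itself. Q_enc = 17.9 μC = 1.79×10^-5 C.
Applying ∮E·dA = Q_enc/ε₀ with Φ = E(4πr²):
E = k|Q_enc|/r² = (8.99×10^9)(1.79×10^-5)/(0.0559)² = 5.15×10^7 N/C.

|E| = 5.15×10^7 V/m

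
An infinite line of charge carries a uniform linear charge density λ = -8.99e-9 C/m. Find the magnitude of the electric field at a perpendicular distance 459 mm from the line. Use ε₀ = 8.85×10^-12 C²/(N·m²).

E ≈ 352 V/m

Coaxial Gaussian cylinder, radius r = 459 mm, length L.
Q_enc = λL, so λ_enc = -8.99×10^-9 C/m.
Gauss's law: E·2πrL = λ_enc L/ε₀.
E = |λ_enc|/(2πε₀r) = (8.99×10^-9)/(2π·8.85×10^-12·0.459) = 352 N/C.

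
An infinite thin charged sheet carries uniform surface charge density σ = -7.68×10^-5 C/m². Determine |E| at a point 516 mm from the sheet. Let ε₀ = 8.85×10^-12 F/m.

E ≈ 4.34e6 V/m

By planar symmetry E is perpendicular to the sheet and uniform; use a Gaussian pillbox with flat faces of area A on each side of the sheet.
Flux Φ = 2EA and Q_enc = σA, so 2EA = σA/ε₀ ⇒ E = |σ|/(2ε₀), independent of distance.
E = |σ|/(2ε₀) = (7.68×10^-5)/(2·8.85×10^-12) = 4.34e6 N/C.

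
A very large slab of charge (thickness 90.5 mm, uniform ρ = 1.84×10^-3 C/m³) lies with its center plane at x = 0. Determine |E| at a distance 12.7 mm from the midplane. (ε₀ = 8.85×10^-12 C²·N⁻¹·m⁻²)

By symmetry E is perpendicular to the slab. A Gaussian pillbox from −12.7 mm to +12.7 mm (face area A) lies entirely within the slab.
Q_enc = ρ·(2x)·A and flux = 2EA, so 2EA = 2ρxA/ε₀ ⇒ E = |ρ|x/ε₀.
E = (1.84×10^-3)(0.0127)/(8.85×10^-12) = 2.64×10^6 N/C.

|E| ≈ 2.64e6 N/C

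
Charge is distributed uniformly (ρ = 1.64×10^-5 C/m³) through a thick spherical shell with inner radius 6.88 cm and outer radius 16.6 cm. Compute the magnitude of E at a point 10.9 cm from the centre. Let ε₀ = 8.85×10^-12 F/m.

|E| = 5.04e4 N/C

Use a concentric Gaussian sphere at r = 10.9 cm (within the shell material, 6.88 cm < r < 16.6 cm).
Only the shell between 6.88 cm and r is enclosed: Q_enc = ρ·(4π/3)(r³ − a³) = (1.64×10^-5)·(4π/3)·((0.109)³ − (0.0688)³) = 6.659×10^-8 C.
Since E is radial and uniform over the Gaussian sphere, Φ = E·4πr² = Q_enc/ε₀.
E = |Q_enc|/(4πε₀r²) = (6.659e-8)/(4π·8.85×10^-12·(0.109)²) = 5.04×10^4 N/C.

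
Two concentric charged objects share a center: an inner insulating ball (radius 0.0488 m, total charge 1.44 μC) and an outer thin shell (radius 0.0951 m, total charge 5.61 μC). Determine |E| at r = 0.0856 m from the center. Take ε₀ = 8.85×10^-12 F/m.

Symmetry ⇒ E = E(r) r̂. Gaussian sphere of radius r = 0.0856 m (between the bodies, 0.0488 m < r < 0.0951 m).
The shell at 0.0951 m lies outside the Gaussian surface, so Q_enc = 1.44 μC = 1.44×10^-6 C.
Gauss's law: E·4πr² = Q_enc/ε₀.
E = |Q_enc|/(4πε₀r²) = (1.44×10^-6)/(4π·8.85×10^-12·(0.0856)²) = 1.77e6 N/C.

E = 1.77×10^6 N/C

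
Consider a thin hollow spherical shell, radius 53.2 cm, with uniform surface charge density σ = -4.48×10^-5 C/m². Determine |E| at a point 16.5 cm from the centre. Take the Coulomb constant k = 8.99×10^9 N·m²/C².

Take a concentric spherical Gaussian surface of radius r = 16.5 cm (inside the shell, r < 53.2 cm).
All the charge is outside the Gaussian surface: Q_enc = 0, hence E = 0 everywhere inside the shell.

|E| = 0 V/m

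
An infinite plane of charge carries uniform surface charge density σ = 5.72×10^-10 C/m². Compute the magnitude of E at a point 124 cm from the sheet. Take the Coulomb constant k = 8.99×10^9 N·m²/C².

Choose a cylindrical pillbox piercing the sheet, end faces (area A) parallel to it.
Flux Φ = 2EA and Q_enc = σA, so 2EA = σA/ε₀ ⇒ E = |σ|/(2ε₀), independent of distance.
E = 2πk|σ| = 2π(8.99×10^9)(5.72e-10) = 32.3 N/C.

|E| = 32.3 V/m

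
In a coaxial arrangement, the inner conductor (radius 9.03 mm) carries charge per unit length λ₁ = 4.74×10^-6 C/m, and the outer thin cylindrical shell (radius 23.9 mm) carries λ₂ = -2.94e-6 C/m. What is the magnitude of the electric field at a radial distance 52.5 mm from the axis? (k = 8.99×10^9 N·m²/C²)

E = 6.16e5 V/m

Coaxial Gaussian cylinder, radius r = 52.5 mm, length L (r > 23.9 mm, enclosing both).
λ_enc = λ₁ + λ₂ = (4.74e-6) + (-2.94e-6) = 1.80×10^-6 C/m.
Since E is radial and uniform over the curved surface, Φ = E·2πrL = Q_enc/ε₀ = λ_enc L/ε₀.
E = 2k|λ_enc|/r = 2(8.99×10^9)(1.80×10^-6)/(0.0525) = 6.16×10^5 N/C.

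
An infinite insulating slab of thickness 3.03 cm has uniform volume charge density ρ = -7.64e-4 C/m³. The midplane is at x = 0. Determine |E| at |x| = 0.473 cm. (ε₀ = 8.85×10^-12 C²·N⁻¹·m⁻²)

4.08×10^5 N/C

By symmetry E is perpendicular to the slab. A Gaussian pillbox from −0.473 cm to +0.473 cm (face area A) lies entirely within the slab.
Q_enc = ρ·(2x)·A and flux = 2EA, so 2EA = 2ρxA/ε₀ ⇒ E = |ρ|x/ε₀.
E = (7.64×10^-4)(0.00473)/(8.85×10^-12) = 4.08×10^5 N/C.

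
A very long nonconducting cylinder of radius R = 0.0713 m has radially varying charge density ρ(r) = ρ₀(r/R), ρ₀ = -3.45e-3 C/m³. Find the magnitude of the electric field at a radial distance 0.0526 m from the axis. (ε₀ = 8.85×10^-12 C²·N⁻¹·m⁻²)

5.04×10^6 N/C

Take a coaxial cylindrical Gaussian surface of radius r = 0.0526 m and length L (r < R).
Integrating ρ over the cross-section to radius r: λ_enc = (2πρ₀/R) ∫₀^r r'^2 dr' = 2πρ₀ r^3/(3·R) = -1.475×10^-5 C/m.
Applying ∮E·dA = Q_enc/ε₀ with the end caps contributing no flux:
E = |λ_enc|/(2πε₀r) = (1.475×10^-5)/(2π·8.85×10^-12·0.0526) = 5.04×10^6 N/C.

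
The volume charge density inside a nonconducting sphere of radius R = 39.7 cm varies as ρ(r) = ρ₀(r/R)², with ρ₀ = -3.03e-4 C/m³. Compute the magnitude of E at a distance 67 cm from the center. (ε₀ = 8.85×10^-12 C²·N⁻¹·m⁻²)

By spherical symmetry E is radial; choose a Gaussian sphere of radius r = 67 cm (r > R, all charge enclosed).
Q_enc = 4π ∫₀^R ρ₀(r'/R)^2 r'² dr' = 4πρ₀R³/5 = -4.765×10^-5 C.
Applying ∮E·dA = Q_enc/ε₀ with Φ = E(4πr²):
E = |Q_enc|/(4πε₀r²) = (4.765×10^-5)/(4π·8.85×10^-12·(0.67)²) = 9.54×10^5 N/C.

E = 9.54×10^5 N/C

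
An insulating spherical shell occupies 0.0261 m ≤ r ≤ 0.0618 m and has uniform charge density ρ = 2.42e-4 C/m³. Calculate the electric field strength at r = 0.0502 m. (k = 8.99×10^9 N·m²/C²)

|E| ≈ 3.93×10^5 N/C

Symmetry ⇒ E = E(r) r̂. Gaussian sphere of radius r = 0.0502 m (within the shell material, 0.0261 m < r < 0.0618 m).
Only the shell between 0.0261 m and r is enclosed: Q_enc = ρ·(4π/3)(r³ − a³) = (2.42×10^-4)·(4π/3)·((0.0502)³ − (0.0261)³) = 1.102×10^-7 C.
By Gauss's law, ∮E·dA = E·4πr² = Q_enc/ε₀.
E = k|Q_enc|/r² = (8.99×10^9)(1.102×10^-7)/(0.0502)² = 3.93e5 N/C.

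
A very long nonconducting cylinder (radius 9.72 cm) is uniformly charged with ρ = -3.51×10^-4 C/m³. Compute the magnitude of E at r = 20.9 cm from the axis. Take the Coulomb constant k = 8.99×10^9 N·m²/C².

Choose a coaxial cylinder of radius r = 20.9 cm (arbitrary length L) as the Gaussian surface (r > 9.72 cm, full cross-section enclosed).
λ_enc = ρ·πR² = (-3.51×10^-4)π(0.0972)² = -1.042×10^-5 C/m.
Since E is radial and uniform over the curved surface, Φ = E·2πrL = Q_enc/ε₀ = λ_enc L/ε₀.
E = 2k|λ_enc|/r = 2(8.99×10^9)(1.042×10^-5)/(0.209) = 8.96×10^5 N/C.

|E| = 8.96×10^5 N/C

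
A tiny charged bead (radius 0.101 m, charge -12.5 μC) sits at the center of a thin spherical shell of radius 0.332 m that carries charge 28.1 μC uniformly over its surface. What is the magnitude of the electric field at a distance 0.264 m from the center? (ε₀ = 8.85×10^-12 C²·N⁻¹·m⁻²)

|E| = 1.61×10^6 N/C

Take a concentric spherical Gaussian surface of radius r = 0.264 m (between the bodies, 0.101 m < r < 0.332 m).
The shell at 0.332 m lies outside the Gaussian surface, so Q_enc = -12.5 μC = -1.25e-5 C.
Since E is radial and uniform over the Gaussian sphere, Φ = E·4πr² = Q_enc/ε₀.
E = |Q_enc|/(4πε₀r²) = (1.25×10^-5)/(4π·8.85×10^-12·(0.264)²) = 1.61×10^6 N/C.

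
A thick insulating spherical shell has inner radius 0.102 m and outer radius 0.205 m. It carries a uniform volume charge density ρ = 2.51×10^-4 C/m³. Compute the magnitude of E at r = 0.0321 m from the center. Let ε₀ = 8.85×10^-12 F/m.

Take a concentric spherical Gaussian surface of radius r = 0.0321 m (r < 0.102 m, inside the empty cavity).
No charge is enclosed, so by Gauss's law E·4πr² = 0 ⇒ E = 0.

|E| = 0 V/m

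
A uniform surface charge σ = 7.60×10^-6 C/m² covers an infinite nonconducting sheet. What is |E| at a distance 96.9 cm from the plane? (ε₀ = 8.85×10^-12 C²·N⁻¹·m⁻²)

|E| = 4.29e5 V/m

By planar symmetry E is perpendicular to the sheet and uniform; use a Gaussian pillbox with flat faces of area A on each side of the sheet.
Flux Φ = 2EA and Q_enc = σA, so 2EA = σA/ε₀ ⇒ E = |σ|/(2ε₀), independent of distance.
E = |σ|/(2ε₀) = (7.60×10^-6)/(2·8.85×10^-12) = 4.29×10^5 N/C.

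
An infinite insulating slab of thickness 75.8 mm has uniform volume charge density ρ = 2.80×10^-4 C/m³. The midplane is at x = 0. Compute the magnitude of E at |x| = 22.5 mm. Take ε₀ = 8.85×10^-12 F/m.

|E| = 7.12×10^5 N/C

By symmetry E is perpendicular to the slab. A Gaussian pillbox from −22.5 mm to +22.5 mm (face area A) lies entirely within the slab.
Q_enc = ρ·(2x)·A and flux = 2EA, so 2EA = 2ρxA/ε₀ ⇒ E = |ρ|x/ε₀.
E = (2.80×10^-4)(0.0225)/(8.85×10^-12) = 7.12×10^5 N/C.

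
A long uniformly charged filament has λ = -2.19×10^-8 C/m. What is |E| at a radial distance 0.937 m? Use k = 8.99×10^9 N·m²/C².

|E| ≈ 420 N/C

Choose a coaxial cylinder of radius r = 0.937 m (arbitrary length L) as the Gaussian surface.
Q_enc = λL, so λ_enc = -2.19×10^-8 C/m.
Applying ∮E·dA = Q_enc/ε₀ with the end caps contributing no flux:
E = 2k|λ_enc|/r = 2(8.99×10^9)(2.19e-8)/(0.937) = 420 N/C.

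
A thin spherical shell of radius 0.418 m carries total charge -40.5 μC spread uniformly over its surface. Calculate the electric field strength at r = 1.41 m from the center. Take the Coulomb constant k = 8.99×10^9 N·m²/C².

1.83×10^5 V/m

Symmetry ⇒ E = E(r) r̂. Gaussian sphere of radius r = 1.41 m (r > 0.418 m).
The entire shell is enclosed: Q_enc = -4.05×10^-5 C.
Applying ∮E·dA = Q_enc/ε₀ with Φ = E(4πr²):
E = k|Q_enc|/r² = (8.99×10^9)(4.05e-5)/(1.41)² = 1.83×10^5 N/C.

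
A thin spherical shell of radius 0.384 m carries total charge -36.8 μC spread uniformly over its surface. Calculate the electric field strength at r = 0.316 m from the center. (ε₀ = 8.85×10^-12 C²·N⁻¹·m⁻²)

By spherical symmetry E is radial; choose a Gaussian sphere of radius r = 0.316 m (inside the shell, r < 0.384 m).
All the charge is outside the Gaussian surface: Q_enc = 0, hence E = 0 everywhere inside the shell.

E = 0 (no enclosed charge)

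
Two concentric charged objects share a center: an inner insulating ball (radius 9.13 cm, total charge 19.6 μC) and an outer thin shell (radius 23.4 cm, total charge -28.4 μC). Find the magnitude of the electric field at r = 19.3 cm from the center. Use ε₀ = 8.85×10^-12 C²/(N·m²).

By spherical symmetry E is radial; choose a Gaussian sphere of radius r = 19.3 cm (between the bodies, 9.13 cm < r < 23.4 cm).
The shell at 23.4 cm lies outside the Gaussian surface, so Q_enc = 19.6 μC = 1.96e-5 C.
Since E is radial and uniform over the Gaussian sphere, Φ = E·4πr² = Q_enc/ε₀.
E = |Q_enc|/(4πε₀r²) = (1.96×10^-5)/(4π·8.85×10^-12·(0.193)²) = 4.73×10^6 N/C.

4.73×10^6 V/m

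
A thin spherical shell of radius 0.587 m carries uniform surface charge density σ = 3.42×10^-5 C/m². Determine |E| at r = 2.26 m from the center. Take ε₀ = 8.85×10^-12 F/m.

Symmetry ⇒ E = E(r) r̂. Gaussian sphere of radius r = 2.26 m (r > 0.587 m).
The entire shell is enclosed: Q_enc = σ·4πR² = (3.42×10^-5)·4π·(0.587)² = 1.481×10^-4 C.
Applying ∮E·dA = Q_enc/ε₀ with Φ = E(4πr²):
E = |Q_enc|/(4πε₀r²) = (1.481×10^-4)/(4π·8.85×10^-12·(2.26)²) = 2.61×10^5 N/C.

2.61e5 N/C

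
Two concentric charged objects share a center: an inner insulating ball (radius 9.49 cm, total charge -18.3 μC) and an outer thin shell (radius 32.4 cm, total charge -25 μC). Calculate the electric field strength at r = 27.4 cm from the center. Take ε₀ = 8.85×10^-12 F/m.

|E| ≈ 2.19e6 N/C

Use a concentric Gaussian sphere at r = 27.4 cm (between the bodies, 9.49 cm < r < 32.4 cm).
Only the inner charge is enclosed; the outer shell contributes nothing inside itself. Q_enc = -18.3 μC = -1.83e-5 C.
Since E is radial and uniform over the Gaussian sphere, Φ = E·4πr² = Q_enc/ε₀.
E = |Q_enc|/(4πε₀r²) = (1.83×10^-5)/(4π·8.85×10^-12·(0.274)²) = 2.19e6 N/C.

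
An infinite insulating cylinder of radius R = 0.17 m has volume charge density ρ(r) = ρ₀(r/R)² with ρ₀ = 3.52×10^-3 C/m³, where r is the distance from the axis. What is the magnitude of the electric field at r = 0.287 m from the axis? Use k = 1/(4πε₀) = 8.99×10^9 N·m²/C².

Choose a coaxial cylinder of radius r = 0.287 m (arbitrary length L) as the Gaussian surface (r > R, full charge per length enclosed).
λ_enc = 2π ∫₀^R ρ₀(r'/R)^2 r' dr' = 2πρ₀R²/4 = 1.598×10^-4 C/m.
Since E is radial and uniform over the curved surface, Φ = E·2πrL = Q_enc/ε₀ = λ_enc L/ε₀.
E = 2k|λ_enc|/r = 2(8.99×10^9)(1.598×10^-4)/(0.287) = 1.00e7 N/C.

|E| = 1.00×10^7 N/C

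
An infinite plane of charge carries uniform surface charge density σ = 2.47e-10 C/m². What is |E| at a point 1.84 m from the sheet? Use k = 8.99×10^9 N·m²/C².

E ≈ 14 N/C

The symmetry is planar: E is normal to the sheet and the same magnitude on both sides. Take a pillbox straddling the sheet with end-cap area A.
Flux Φ = 2EA and Q_enc = σA, so 2EA = σA/ε₀ ⇒ E = |σ|/(2ε₀), independent of distance.
E = 2πk|σ| = 2π(8.99×10^9)(2.47e-10) = 14 N/C.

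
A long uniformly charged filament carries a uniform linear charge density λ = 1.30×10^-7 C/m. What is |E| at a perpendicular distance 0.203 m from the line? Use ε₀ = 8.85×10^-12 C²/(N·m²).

|E| = 1.15e4 N/C

Coaxial Gaussian cylinder, radius r = 0.203 m, length L.
Q_enc = λL, so λ_enc = 1.30×10^-7 C/m.
By Gauss's law (flux through the curved wall only), E·2πrL = λ_enc L/ε₀.
E = |λ_enc|/(2πε₀r) = (1.30×10^-7)/(2π·8.85×10^-12·0.203) = 1.15e4 N/C.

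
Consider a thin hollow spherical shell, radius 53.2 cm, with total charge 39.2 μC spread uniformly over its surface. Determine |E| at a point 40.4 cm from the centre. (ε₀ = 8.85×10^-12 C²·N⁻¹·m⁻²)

Use a concentric Gaussian sphere at r = 40.4 cm (inside the shell, r < 53.2 cm).
No charge lies within this surface, so Q_enc = 0 and Gauss's law gives E·4πr² = 0 ⇒ E = 0.

E = 0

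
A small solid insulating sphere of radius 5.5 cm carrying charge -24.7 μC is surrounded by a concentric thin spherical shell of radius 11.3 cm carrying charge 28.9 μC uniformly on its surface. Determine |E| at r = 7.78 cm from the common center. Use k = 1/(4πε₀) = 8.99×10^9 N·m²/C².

|E| = 3.67×10^7 V/m

Take a concentric spherical Gaussian surface of radius r = 7.78 cm (between the bodies, 5.5 cm < r < 11.3 cm).
Only the inner charge is enclosed; the outer shell contributes nothing inside itself. Q_enc = -24.7 μC = -2.47×10^-5 C.
By Gauss's law, ∮E·dA = E·4πr² = Q_enc/ε₀.
E = k|Q_enc|/r² = (8.99×10^9)(2.47×10^-5)/(0.0778)² = 3.67×10^7 N/C.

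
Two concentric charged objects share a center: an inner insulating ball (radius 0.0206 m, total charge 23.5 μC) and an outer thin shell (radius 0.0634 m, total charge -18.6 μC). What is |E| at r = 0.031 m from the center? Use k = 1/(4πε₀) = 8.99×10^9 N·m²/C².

E ≈ 2.20×10^8 N/C

By spherical symmetry E is radial; choose a Gaussian sphere of radius r = 0.031 m (between the bodies, 0.0206 m < r < 0.0634 m).
Only the inner charge is enclosed; the outer shell contributes nothing inside itself. Q_enc = 23.5 μC = 2.35×10^-5 C.
Applying ∮E·dA = Q_enc/ε₀ with Φ = E(4πr²):
E = k|Q_enc|/r² = (8.99×10^9)(2.35×10^-5)/(0.031)² = 2.20e8 N/C.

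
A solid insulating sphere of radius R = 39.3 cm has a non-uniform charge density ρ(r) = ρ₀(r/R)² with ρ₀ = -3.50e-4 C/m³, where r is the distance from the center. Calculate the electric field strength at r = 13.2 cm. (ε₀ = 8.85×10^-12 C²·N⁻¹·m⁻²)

1.18e5 N/C

Use a concentric Gaussian sphere at r = 13.2 cm (r < R).
Q_enc = ∫₀^r ρ(r')·4πr'² dr' = (4πρ₀/R²) ∫₀^r r'^4 dr' = 4πρ₀ r^5/(5·R²) = -2.282×10^-7 C.
Gauss's law: E·4πr² = Q_enc/ε₀.
E = |Q_enc|/(4πε₀r²) = (2.282e-7)/(4π·8.85×10^-12·(0.132)²) = 1.18×10^5 N/C.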